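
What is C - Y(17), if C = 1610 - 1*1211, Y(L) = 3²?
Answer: 390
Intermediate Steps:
Y(L) = 9
C = 399 (C = 1610 - 1211 = 399)
C - Y(17) = 399 - 1*9 = 399 - 9 = 390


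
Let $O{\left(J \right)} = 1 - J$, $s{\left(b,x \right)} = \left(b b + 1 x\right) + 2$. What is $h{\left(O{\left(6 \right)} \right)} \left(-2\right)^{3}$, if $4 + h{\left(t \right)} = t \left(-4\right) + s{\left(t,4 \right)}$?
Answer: $-376$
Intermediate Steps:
$s{\left(b,x \right)} = 2 + x + b^{2}$ ($s{\left(b,x \right)} = \left(b^{2} + x\right) + 2 = \left(x + b^{2}\right) + 2 = 2 + x + b^{2}$)
$h{\left(t \right)} = 2 + t^{2} - 4 t$ ($h{\left(t \right)} = -4 + \left(t \left(-4\right) + \left(2 + 4 + t^{2}\right)\right) = -4 - \left(-6 - t^{2} + 4 t\right) = -4 + \left(6 + t^{2} - 4 t\right) = 2 + t^{2} - 4 t$)
$h{\left(O{\left(6 \right)} \right)} \left(-2\right)^{3} = \left(2 + \left(1 - 6\right)^{2} - 4 \left(1 - 6\right)\right) \left(-2\right)^{3} = \left(2 + \left(1 - 6\right)^{2} - 4 \left(1 - 6\right)\right) \left(-8\right) = \left(2 + \left(-5\right)^{2} - -20\right) \left(-8\right) = \left(2 + 25 + 20\right) \left(-8\right) = 47 \left(-8\right) = -376$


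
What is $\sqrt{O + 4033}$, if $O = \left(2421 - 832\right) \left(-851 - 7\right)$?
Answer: $i \sqrt{1359329} \approx 1165.9 i$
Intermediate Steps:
$O = -1363362$ ($O = 1589 \left(-858\right) = -1363362$)
$\sqrt{O + 4033} = \sqrt{-1363362 + 4033} = \sqrt{-1359329} = i \sqrt{1359329}$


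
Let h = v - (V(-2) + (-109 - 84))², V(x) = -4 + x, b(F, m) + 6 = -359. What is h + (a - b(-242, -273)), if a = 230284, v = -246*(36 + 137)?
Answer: 148490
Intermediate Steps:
b(F, m) = -365 (b(F, m) = -6 - 359 = -365)
v = -42558 (v = -246*173 = -42558)
h = -82159 (h = -42558 - ((-4 - 2) + (-109 - 84))² = -42558 - (-6 - 193)² = -42558 - 1*(-199)² = -42558 - 1*39601 = -42558 - 39601 = -82159)
h + (a - b(-242, -273)) = -82159 + (230284 - 1*(-365)) = -82159 + (230284 + 365) = -82159 + 230649 = 148490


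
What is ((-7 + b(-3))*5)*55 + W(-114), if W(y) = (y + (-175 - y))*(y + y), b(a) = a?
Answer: 37150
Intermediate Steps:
W(y) = -350*y
((-7 + b(-3))*5)*55 + W(-114) = ((-7 - 3)*5)*55 - 350*(-114) = -10*5*55 + 39900 = -50*55 + 39900 = -2750 + 39900 = 37150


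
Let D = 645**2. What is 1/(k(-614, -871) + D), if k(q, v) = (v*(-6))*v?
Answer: -1/4135821 ≈ -2.4179e-7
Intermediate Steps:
D = 416025
k(q, v) = -6*v**2 (k(q, v) = (-6*v)*v = -6*v**2)
1/(k(-614, -871) + D) = 1/(-6*(-871)**2 + 416025) = 1/(-6*758641 + 416025) = 1/(-4551846 + 416025) = 1/(-4135821) = -1/4135821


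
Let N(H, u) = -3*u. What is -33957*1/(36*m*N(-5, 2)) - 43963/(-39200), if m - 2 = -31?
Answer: -14662919/3410400 ≈ -4.2995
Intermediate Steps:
m = -29 (m = 2 - 31 = -29)
-33957*1/(36*m*N(-5, 2)) - 43963/(-39200) = -33957/((36*(-29))*(-3*2)) - 43963/(-39200) = -33957/((-1044*(-6))) - 43963*(-1/39200) = -33957/6264 + 43963/39200 = -33957*1/6264 + 43963/39200 = -3773/696 + 43963/39200 = -14662919/3410400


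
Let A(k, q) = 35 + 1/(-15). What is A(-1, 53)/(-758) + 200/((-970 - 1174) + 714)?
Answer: -151166/812955 ≈ -0.18595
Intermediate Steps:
A(k, q) = 524/15 (A(k, q) = 35 - 1/15 = 524/15)
A(-1, 53)/(-758) + 200/((-970 - 1174) + 714) = (524/15)/(-758) + 200/((-970 - 1174) + 714) = (524/15)*(-1/758) + 200/(-2144 + 714) = -262/5685 + 200/(-1430) = -262/5685 + 200*(-1/1430) = -262/5685 - 20/143 = -151166/812955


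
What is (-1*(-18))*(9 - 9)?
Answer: 0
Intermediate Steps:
(-1*(-18))*(9 - 9) = 18*0 = 0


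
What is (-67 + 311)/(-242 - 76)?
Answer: -122/159 ≈ -0.76730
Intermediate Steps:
(-67 + 311)/(-242 - 76) = 244/(-318) = 244*(-1/318) = -122/159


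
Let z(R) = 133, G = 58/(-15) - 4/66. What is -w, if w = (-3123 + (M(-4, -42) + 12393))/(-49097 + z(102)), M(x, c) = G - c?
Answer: 127986/673255 ≈ 0.19010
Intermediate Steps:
G = -216/55 (G = 58*(-1/15) - 4*1/66 = -58/15 - 2/33 = -216/55 ≈ -3.9273)
M(x, c) = -216/55 - c
w = -127986/673255 (w = (-3123 + ((-216/55 - 1*(-42)) + 12393))/(-49097 + 133) = (-3123 + ((-216/55 + 42) + 12393))/(-48964) = (-3123 + (2094/55 + 12393))*(-1/48964) = (-3123 + 683709/55)*(-1/48964) = (511944/55)*(-1/48964) = -127986/673255 ≈ -0.19010)
-w = -1*(-127986/673255) = 127986/673255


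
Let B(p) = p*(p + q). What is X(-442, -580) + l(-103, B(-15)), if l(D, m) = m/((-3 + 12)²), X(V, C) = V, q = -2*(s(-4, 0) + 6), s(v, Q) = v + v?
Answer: -11879/27 ≈ -439.96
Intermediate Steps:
s(v, Q) = 2*v
q = 4 (q = -2*(2*(-4) + 6) = -2*(-8 + 6) = -2*(-2) = 4)
B(p) = p*(4 + p) (B(p) = p*(p + 4) = p*(4 + p))
l(D, m) = m/81 (l(D, m) = m/(9²) = m/81)
X(-442, -580) + l(-103, B(-15)) = -442 + (-15*(4 - 15))/81 = -442 + (-15*(-11))/81 = -442 + (1/81)*165 = -442 + 55/27 = -11879/27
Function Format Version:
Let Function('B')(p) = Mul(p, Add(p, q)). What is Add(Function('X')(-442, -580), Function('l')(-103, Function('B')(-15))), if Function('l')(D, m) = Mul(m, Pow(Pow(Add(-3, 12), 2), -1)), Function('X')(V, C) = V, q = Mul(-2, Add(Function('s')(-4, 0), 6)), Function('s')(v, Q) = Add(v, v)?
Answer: Rational(-11879, 27) ≈ -439.96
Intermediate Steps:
Function('s')(v, Q) = Mul(2, v)
q = 4 (q = Mul(-2, Add(Mul(2, -4), 6)) = Mul(-2, Add(-8, 6)) = Mul(-2, -2) = 4)
Function('B')(p) = Mul(p, Add(4, p)) (Function('B')(p) = Mul(p, Add(p, 4)) = Mul(p, Add(4, p)))
Function('l')(D, m) = Mul(Rational(1, 81), m) (Function('l')(D, m) = Mul(m, Pow(Pow(9, 2), -1)) = Mul(m, Pow(81, -1)) = Mul(m, Rational(1, 81)) = Mul(Rational(1, 81), m))
Add(Function('X')(-442, -580), Function('l')(-103, Function('B')(-15))) = Add(-442, Mul(Rational(1, 81), Mul(-15, Add(4, -15)))) = Add(-442, Mul(Rational(1, 81), Mul(-15, -11))) = Add(-442, Mul(Rational(1, 81), 165)) = Add(-442, Rational(55, 27)) = Rational(-11879, 27)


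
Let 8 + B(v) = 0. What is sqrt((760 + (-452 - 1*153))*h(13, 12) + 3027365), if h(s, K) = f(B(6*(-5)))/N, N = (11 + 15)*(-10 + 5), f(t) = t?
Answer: 7*sqrt(10441353)/13 ≈ 1739.9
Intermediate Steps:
B(v) = -8 (B(v) = -8 + 0 = -8)
N = -130 (N = 26*(-5) = -130)
h(s, K) = 4/65 (h(s, K) = -8/(-130) = -8*(-1/130) = 4/65)
sqrt((760 + (-452 - 1*153))*h(13, 12) + 3027365) = sqrt((760 + (-452 - 1*153))*(4/65) + 3027365) = sqrt((760 + (-452 - 153))*(4/65) + 3027365) = sqrt((760 - 605)*(4/65) + 3027365) = sqrt(155*(4/65) + 3027365) = sqrt(124/13 + 3027365) = sqrt(39355869/13) = 7*sqrt(10441353)/13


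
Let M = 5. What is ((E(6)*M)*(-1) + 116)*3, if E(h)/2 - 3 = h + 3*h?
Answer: -462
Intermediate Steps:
E(h) = 6 + 8*h (E(h) = 6 + 2*(h + 3*h) = 6 + 2*(4*h) = 6 + 8*h)
((E(6)*M)*(-1) + 116)*3 = (((6 + 8*6)*5)*(-1) + 116)*3 = (((6 + 48)*5)*(-1) + 116)*3 = ((54*5)*(-1) + 116)*3 = (270*(-1) + 116)*3 = (-270 + 116)*3 = -154*3 = -462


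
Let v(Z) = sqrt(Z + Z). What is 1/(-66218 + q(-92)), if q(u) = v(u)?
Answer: -33109/2192411854 - I*sqrt(46)/2192411854 ≈ -1.5102e-5 - 3.0935e-9*I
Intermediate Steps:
v(Z) = sqrt(2)*sqrt(Z) (v(Z) = sqrt(2*Z) = sqrt(2)*sqrt(Z))
q(u) = sqrt(2)*sqrt(u)
1/(-66218 + q(-92)) = 1/(-66218 + sqrt(2)*sqrt(-92)) = 1/(-66218 + sqrt(2)*(2*I*sqrt(23))) = 1/(-66218 + 2*I*sqrt(46))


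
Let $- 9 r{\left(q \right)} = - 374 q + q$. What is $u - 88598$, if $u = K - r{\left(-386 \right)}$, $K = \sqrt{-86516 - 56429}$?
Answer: $- \frac{653404}{9} + i \sqrt{142945} \approx -72601.0 + 378.08 i$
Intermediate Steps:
$r{\left(q \right)} = \frac{373 q}{9}$ ($r{\left(q \right)} = - \frac{- 374 q + q}{9} = - \frac{\left(-373\right) q}{9} = \frac{373 q}{9}$)
$K = i \sqrt{142945}$ ($K = \sqrt{-142945} = i \sqrt{142945} \approx 378.08 i$)
$u = \frac{143978}{9} + i \sqrt{142945}$ ($u = i \sqrt{142945} - \frac{373}{9} \left(-386\right) = i \sqrt{142945} - - \frac{143978}{9} = i \sqrt{142945} + \frac{143978}{9} = \frac{143978}{9} + i \sqrt{142945} \approx 15998.0 + 378.08 i$)
$u - 88598 = \left(\frac{143978}{9} + i \sqrt{142945}\right) - 88598 = - \frac{653404}{9} + i \sqrt{142945}$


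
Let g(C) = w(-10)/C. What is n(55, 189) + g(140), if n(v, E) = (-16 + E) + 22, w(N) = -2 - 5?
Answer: 3899/20 ≈ 194.95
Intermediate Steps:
w(N) = -7
n(v, E) = 6 + E
g(C) = -7/C
n(55, 189) + g(140) = (6 + 189) - 7/140 = 195 - 7*1/140 = 195 - 1/20 = 3899/20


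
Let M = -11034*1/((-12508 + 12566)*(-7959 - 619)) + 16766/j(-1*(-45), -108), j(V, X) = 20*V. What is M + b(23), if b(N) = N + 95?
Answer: 3824279174/27985725 ≈ 136.65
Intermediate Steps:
b(N) = 95 + N
M = 521963624/27985725 (M = -11034*1/((-12508 + 12566)*(-7959 - 619)) + 16766/((20*(-1*(-45)))) = -11034/(58*(-8578)) + 16766/((20*45)) = -11034/(-497524) + 16766/900 = -11034*(-1/497524) + 16766*(1/900) = 5517/248762 + 8383/450 = 521963624/27985725 ≈ 18.651)
M + b(23) = 521963624/27985725 + (95 + 23) = 521963624/27985725 + 118 = 3824279174/27985725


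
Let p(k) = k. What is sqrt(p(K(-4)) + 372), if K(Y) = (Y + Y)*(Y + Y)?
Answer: 2*sqrt(109) ≈ 20.881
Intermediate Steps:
K(Y) = 4*Y**2 (K(Y) = (2*Y)*(2*Y) = 4*Y**2)
sqrt(p(K(-4)) + 372) = sqrt(4*(-4)**2 + 372) = sqrt(4*16 + 372) = sqrt(64 + 372) = sqrt(436) = 2*sqrt(109)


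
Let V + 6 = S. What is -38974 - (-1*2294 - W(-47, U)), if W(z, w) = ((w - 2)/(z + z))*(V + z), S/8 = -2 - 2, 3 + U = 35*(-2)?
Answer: -3454295/94 ≈ -36748.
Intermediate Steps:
U = -73 (U = -3 + 35*(-2) = -3 - 70 = -73)
S = -32 (S = 8*(-2 - 2) = 8*(-4) = -32)
V = -38 (V = -6 - 32 = -38)
W(z, w) = (-38 + z)*(-2 + w)/(2*z) (W(z, w) = ((w - 2)/(z + z))*(-38 + z) = ((-2 + w)/((2*z)))*(-38 + z) = ((-2 + w)*(1/(2*z)))*(-38 + z) = ((-2 + w)/(2*z))*(-38 + z) = (-38 + z)*(-2 + w)/(2*z))
-38974 - (-1*2294 - W(-47, U)) = -38974 - (-1*2294 - (76 - 38*(-73) - 47*(-2 - 73))/(2*(-47))) = -38974 - (-2294 - (-1)*(76 + 2774 - 47*(-75))/(2*47)) = -38974 - (-2294 - (-1)*(76 + 2774 + 3525)/(2*47)) = -38974 - (-2294 - (-1)*6375/(2*47)) = -38974 - (-2294 - 1*(-6375/94)) = -38974 - (-2294 + 6375/94) = -38974 - 1*(-209261/94) = -38974 + 209261/94 = -3454295/94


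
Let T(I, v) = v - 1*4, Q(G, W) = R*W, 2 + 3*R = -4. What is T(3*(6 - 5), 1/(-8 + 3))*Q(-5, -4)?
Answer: -168/5 ≈ -33.600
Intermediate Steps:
R = -2 (R = -⅔ + (⅓)*(-4) = -⅔ - 4/3 = -2)
Q(G, W) = -2*W
T(I, v) = -4 + v (T(I, v) = v - 4 = -4 + v)
T(3*(6 - 5), 1/(-8 + 3))*Q(-5, -4) = (-4 + 1/(-8 + 3))*(-2*(-4)) = (-4 + 1/(-5))*8 = (-4 - ⅕)*8 = -21/5*8 = -168/5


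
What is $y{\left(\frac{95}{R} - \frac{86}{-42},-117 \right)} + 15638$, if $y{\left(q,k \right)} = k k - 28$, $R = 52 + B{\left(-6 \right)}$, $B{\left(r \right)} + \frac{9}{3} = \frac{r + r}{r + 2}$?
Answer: $29299$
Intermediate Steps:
$B{\left(r \right)} = -3 + \frac{2 r}{2 + r}$ ($B{\left(r \right)} = -3 + \frac{r + r}{r + 2} = -3 + \frac{2 r}{2 + r}$)
$R = 52$ ($R = 52 + \frac{-6 - -6}{2 - 6} = 52 + \frac{-6 + 6}{-4} = 52 - 0 = 52 + 0 = 52$)
$y{\left(q,k \right)} = -28 + k^{2}$ ($y{\left(q,k \right)} = k^{2} - 28 = -28 + k^{2}$)
$y{\left(\frac{95}{R} - \frac{86}{-42},-117 \right)} + 15638 = \left(-28 + \left(-117\right)^{2}\right) + 15638 = \left(-28 + 13689\right) + 15638 = 13661 + 15638 = 29299$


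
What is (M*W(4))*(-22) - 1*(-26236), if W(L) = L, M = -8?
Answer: 26940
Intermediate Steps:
(M*W(4))*(-22) - 1*(-26236) = -8*4*(-22) - 1*(-26236) = -32*(-22) + 26236 = 704 + 26236 = 26940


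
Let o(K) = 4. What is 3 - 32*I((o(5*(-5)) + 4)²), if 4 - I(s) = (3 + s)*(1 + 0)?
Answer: 2019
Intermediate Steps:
I(s) = 1 - s (I(s) = 4 - (3 + s)*(1 + 0) = 4 - (3 + s) = 4 + (-3 - s) = 1 - s)
3 - 32*I((o(5*(-5)) + 4)²) = 3 - 32*(1 - (4 + 4)²) = 3 - 32*(1 - 1*8²) = 3 - 32*(1 - 1*64) = 3 - 32*(1 - 64) = 3 - 32*(-63) = 3 + 2016 = 2019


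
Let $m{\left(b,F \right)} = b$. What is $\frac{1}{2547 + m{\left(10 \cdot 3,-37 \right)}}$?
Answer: $\frac{1}{2577} \approx 0.00038805$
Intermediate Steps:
$\frac{1}{2547 + m{\left(10 \cdot 3,-37 \right)}} = \frac{1}{2547 + 10 \cdot 3} = \frac{1}{2547 + 30} = \frac{1}{2577}$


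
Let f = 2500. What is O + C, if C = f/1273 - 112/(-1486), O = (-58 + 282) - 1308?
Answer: -1023360688/945839 ≈ -1082.0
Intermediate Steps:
O = -1084 (O = 224 - 1308 = -1084)
C = 1928788/945839 (C = 2500/1273 - 112/(-1486) = 2500*(1/1273) - 112*(-1/1486) = 2500/1273 + 56/743 = 1928788/945839 ≈ 2.0392)
O + C = -1084 + 1928788/945839 = -1023360688/945839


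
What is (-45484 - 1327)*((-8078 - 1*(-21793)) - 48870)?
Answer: 1645640705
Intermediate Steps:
(-45484 - 1327)*((-8078 - 1*(-21793)) - 48870) = -46811*((-8078 + 21793) - 48870) = -46811*(13715 - 48870) = -46811*(-35155) = 1645640705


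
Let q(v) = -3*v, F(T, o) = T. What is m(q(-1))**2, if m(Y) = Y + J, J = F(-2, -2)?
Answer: 1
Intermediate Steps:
J = -2
m(Y) = -2 + Y (m(Y) = Y - 2 = -2 + Y)
m(q(-1))**2 = (-2 - 3*(-1))**2 = (-2 + 3)**2 = 1**2 = 1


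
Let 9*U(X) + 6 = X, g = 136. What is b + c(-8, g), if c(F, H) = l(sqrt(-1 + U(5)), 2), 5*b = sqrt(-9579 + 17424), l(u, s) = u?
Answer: sqrt(7845)/5 + I*sqrt(10)/3 ≈ 17.714 + 1.0541*I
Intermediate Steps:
U(X) = -2/3 + X/9
b = sqrt(7845)/5 (b = sqrt(-9579 + 17424)/5 = sqrt(7845)/5 ≈ 17.714)
c(F, H) = I*sqrt(10)/3 (c(F, H) = sqrt(-1 + (-2/3 + (1/9)*5)) = sqrt(-1 + (-2/3 + 5/9)) = sqrt(-1 - 1/9) = sqrt(-10/9) = I*sqrt(10)/3)
b + c(-8, g) = sqrt(7845)/5 + I*sqrt(10)/3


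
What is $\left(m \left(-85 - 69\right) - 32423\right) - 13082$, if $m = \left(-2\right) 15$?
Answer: $-40885$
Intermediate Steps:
$m = -30$
$\left(m \left(-85 - 69\right) - 32423\right) - 13082 = \left(- 30 \left(-85 - 69\right) - 32423\right) - 13082 = \left(\left(-30\right) \left(-154\right) - 32423\right) - 13082 = \left(4620 - 32423\right) - 13082 = -27803 - 13082 = -40885$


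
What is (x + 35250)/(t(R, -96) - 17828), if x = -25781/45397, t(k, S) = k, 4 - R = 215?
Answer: -1600218469/818916483 ≈ -1.9541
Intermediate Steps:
R = -211 (R = 4 - 1*215 = 4 - 215 = -211)
x = -25781/45397 (x = -25781*1/45397 = -25781/45397 ≈ -0.56790)
(x + 35250)/(t(R, -96) - 17828) = (-25781/45397 + 35250)/(-211 - 17828) = (1600218469/45397)/(-18039) = (1600218469/45397)*(-1/18039) = -1600218469/818916483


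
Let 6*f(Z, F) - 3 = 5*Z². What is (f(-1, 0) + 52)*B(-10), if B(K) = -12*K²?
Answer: -64000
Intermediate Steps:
f(Z, F) = ½ + 5*Z²/6 (f(Z, F) = ½ + (5*Z²)/6 = ½ + 5*Z²/6)
(f(-1, 0) + 52)*B(-10) = ((½ + (⅚)*(-1)²) + 52)*(-12*(-10)²) = ((½ + (⅚)*1) + 52)*(-12*100) = ((½ + ⅚) + 52)*(-1200) = (4/3 + 52)*(-1200) = (160/3)*(-1200) = -64000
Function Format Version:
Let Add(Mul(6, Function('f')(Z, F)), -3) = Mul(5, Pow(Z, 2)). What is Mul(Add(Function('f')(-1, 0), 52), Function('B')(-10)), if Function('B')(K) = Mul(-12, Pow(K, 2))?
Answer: -64000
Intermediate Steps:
Function('f')(Z, F) = Add(Rational(1, 2), Mul(Rational(5, 6), Pow(Z, 2))) (Function('f')(Z, F) = Add(Rational(1, 2), Mul(Rational(1, 6), Mul(5, Pow(Z, 2)))) = Add(Rational(1, 2), Mul(Rational(5, 6), Pow(Z, 2))))
Mul(Add(Function('f')(-1, 0), 52), Function('B')(-10)) = Mul(Add(Add(Rational(1, 2), Mul(Rational(5, 6), Pow(-1, 2))), 52), Mul(-12, Pow(-10, 2))) = Mul(Add(Add(Rational(1, 2), Mul(Rational(5, 6), 1)), 52), Mul(-12, 100)) = Mul(Add(Add(Rational(1, 2), Rational(5, 6)), 52), -1200) = Mul(Add(Rational(4, 3), 52), -1200) = Mul(Rational(160, 3), -1200) = -64000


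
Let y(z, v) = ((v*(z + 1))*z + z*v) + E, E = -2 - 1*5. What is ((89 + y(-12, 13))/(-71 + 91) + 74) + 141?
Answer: 2971/10 ≈ 297.10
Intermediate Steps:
E = -7 (E = -2 - 5 = -7)
y(z, v) = -7 + v*z + v*z*(1 + z) (y(z, v) = ((v*(z + 1))*z + z*v) - 7 = ((v*(1 + z))*z + v*z) - 7 = (v*z*(1 + z) + v*z) - 7 = (v*z + v*z*(1 + z)) - 7 = -7 + v*z + v*z*(1 + z))
((89 + y(-12, 13))/(-71 + 91) + 74) + 141 = ((89 + (-7 + 13*(-12)² + 2*13*(-12)))/(-71 + 91) + 74) + 141 = ((89 + (-7 + 13*144 - 312))/20 + 74) + 141 = ((89 + (-7 + 1872 - 312))*(1/20) + 74) + 141 = ((89 + 1553)*(1/20) + 74) + 141 = (1642*(1/20) + 74) + 141 = (821/10 + 74) + 141 = 1561/10 + 141 = 2971/10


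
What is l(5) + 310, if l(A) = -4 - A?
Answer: 301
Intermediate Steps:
l(5) + 310 = (-4 - 1*5) + 310 = (-4 - 5) + 310 = -9 + 310 = 301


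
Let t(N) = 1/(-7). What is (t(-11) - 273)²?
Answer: 3655744/49 ≈ 74607.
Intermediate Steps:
t(N) = -⅐
(t(-11) - 273)² = (-⅐ - 273)² = (-1912/7)² = 3655744/49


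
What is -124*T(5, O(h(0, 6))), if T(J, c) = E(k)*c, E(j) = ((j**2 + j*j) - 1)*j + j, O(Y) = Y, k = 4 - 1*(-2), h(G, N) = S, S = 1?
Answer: -53568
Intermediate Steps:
h(G, N) = 1
k = 6 (k = 4 + 2 = 6)
E(j) = j + j*(-1 + 2*j**2) (E(j) = ((j**2 + j**2) - 1)*j + j = (2*j**2 - 1)*j + j = (-1 + 2*j**2)*j + j = j*(-1 + 2*j**2) + j = j + j*(-1 + 2*j**2))
T(J, c) = 432*c (T(J, c) = (2*6**3)*c = (2*216)*c = 432*c)
-124*T(5, O(h(0, 6))) = -53568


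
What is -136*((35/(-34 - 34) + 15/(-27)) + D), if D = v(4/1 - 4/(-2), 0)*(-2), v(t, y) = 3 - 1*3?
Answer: 1310/9 ≈ 145.56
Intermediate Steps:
v(t, y) = 0 (v(t, y) = 3 - 3 = 0)
D = 0 (D = 0*(-2) = 0)
-136*((35/(-34 - 34) + 15/(-27)) + D) = -136*((35/(-34 - 34) + 15/(-27)) + 0) = -136*((35/(-68) + 15*(-1/27)) + 0) = -136*((35*(-1/68) - 5/9) + 0) = -136*((-35/68 - 5/9) + 0) = -136*(-655/612 + 0) = -136*(-655/612) = 1310/9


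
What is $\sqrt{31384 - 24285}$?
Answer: $\sqrt{7099} \approx 84.256$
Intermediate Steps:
$\sqrt{31384 - 24285} = \sqrt{7099}$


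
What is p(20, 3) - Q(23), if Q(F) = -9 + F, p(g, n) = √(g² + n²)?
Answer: -14 + √409 ≈ 6.2237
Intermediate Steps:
p(20, 3) - Q(23) = √(20² + 3²) - (-9 + 23) = √(400 + 9) - 1*14 = √409 - 14 = -14 + √409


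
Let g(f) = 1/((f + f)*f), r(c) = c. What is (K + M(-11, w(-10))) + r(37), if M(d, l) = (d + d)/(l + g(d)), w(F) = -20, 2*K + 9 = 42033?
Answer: 101861435/4839 ≈ 21050.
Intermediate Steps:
K = 21012 (K = -9/2 + (1/2)*42033 = -9/2 + 42033/2 = 21012)
g(f) = 1/(2*f**2) (g(f) = 1/(((2*f))*f) = (1/(2*f))/f = 1/(2*f**2))
M(d, l) = 2*d/(l + 1/(2*d**2)) (M(d, l) = (d + d)/(l + 1/(2*d**2)) = (2*d)/(l + 1/(2*d**2)) = 2*d/(l + 1/(2*d**2)))
(K + M(-11, w(-10))) + r(37) = (21012 + 4*(-11)**3/(1 + 2*(-20)*(-11)**2)) + 37 = (21012 + 4*(-1331)/(1 + 2*(-20)*121)) + 37 = (21012 + 4*(-1331)/(1 - 4840)) + 37 = (21012 + 4*(-1331)/(-4839)) + 37 = (21012 + 4*(-1331)*(-1/4839)) + 37 = (21012 + 5324/4839) + 37 = 101682392/4839 + 37 = 101861435/4839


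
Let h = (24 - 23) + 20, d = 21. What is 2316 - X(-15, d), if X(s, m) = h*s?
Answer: 2631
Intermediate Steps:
h = 21 (h = 1 + 20 = 21)
X(s, m) = 21*s
2316 - X(-15, d) = 2316 - 21*(-15) = 2316 - 1*(-315) = 2316 + 315 = 2631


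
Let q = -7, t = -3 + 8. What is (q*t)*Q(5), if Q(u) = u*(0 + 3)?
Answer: -525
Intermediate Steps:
t = 5
Q(u) = 3*u (Q(u) = u*3 = 3*u)
(q*t)*Q(5) = (-7*5)*(3*5) = -35*15 = -525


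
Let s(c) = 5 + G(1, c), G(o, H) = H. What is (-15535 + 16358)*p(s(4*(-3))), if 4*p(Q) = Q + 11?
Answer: 823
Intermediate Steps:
s(c) = 5 + c
p(Q) = 11/4 + Q/4 (p(Q) = (Q + 11)/4 = (11 + Q)/4 = 11/4 + Q/4)
(-15535 + 16358)*p(s(4*(-3))) = (-15535 + 16358)*(11/4 + (5 + 4*(-3))/4) = 823*(11/4 + (5 - 12)/4) = 823*(11/4 + (¼)*(-7)) = 823*(11/4 - 7/4) = 823*1 = 823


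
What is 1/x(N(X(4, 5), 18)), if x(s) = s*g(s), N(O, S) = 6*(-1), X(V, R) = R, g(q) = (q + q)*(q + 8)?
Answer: 1/144 ≈ 0.0069444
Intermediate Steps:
g(q) = 2*q*(8 + q) (g(q) = (2*q)*(8 + q) = 2*q*(8 + q))
N(O, S) = -6
x(s) = 2*s**2*(8 + s) (x(s) = s*(2*s*(8 + s)) = 2*s**2*(8 + s))
1/x(N(X(4, 5), 18)) = 1/(2*(-6)**2*(8 - 6)) = 1/(2*36*2) = 1/144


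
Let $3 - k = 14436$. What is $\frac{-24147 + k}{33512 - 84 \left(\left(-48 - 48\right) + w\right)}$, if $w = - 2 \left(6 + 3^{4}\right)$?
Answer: $- \frac{9645}{14048} \approx -0.68657$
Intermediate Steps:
$k = -14433$ ($k = 3 - 14436 = -14433$)
$w = -174$ ($w = - 2 \left(6 + 81\right) = \left(-2\right) 87 = -174$)
$\frac{-24147 + k}{33512 - 84 \left(\left(-48 - 48\right) + w\right)} = \frac{-24147 - 14433}{33512 - 84 \left(\left(-48 - 48\right) - 174\right)} = - \frac{38580}{33512 - 84 \left(\left(-48 - 48\right) - 174\right)} = - \frac{38580}{33512 - 84 \left(-96 - 174\right)} = - \frac{38580}{33512 - -22680} = - \frac{38580}{33512 + 22680} = - \frac{38580}{56192} = \left(-38580\right) \frac{1}{56192} = - \frac{9645}{14048}$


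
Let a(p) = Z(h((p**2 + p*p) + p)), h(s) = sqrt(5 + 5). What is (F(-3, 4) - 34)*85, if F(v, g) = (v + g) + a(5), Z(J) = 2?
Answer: -2635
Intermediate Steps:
h(s) = sqrt(10)
a(p) = 2
F(v, g) = 2 + g + v (F(v, g) = (v + g) + 2 = (g + v) + 2 = 2 + g + v)
(F(-3, 4) - 34)*85 = ((2 + 4 - 3) - 34)*85 = (3 - 34)*85 = -31*85 = -2635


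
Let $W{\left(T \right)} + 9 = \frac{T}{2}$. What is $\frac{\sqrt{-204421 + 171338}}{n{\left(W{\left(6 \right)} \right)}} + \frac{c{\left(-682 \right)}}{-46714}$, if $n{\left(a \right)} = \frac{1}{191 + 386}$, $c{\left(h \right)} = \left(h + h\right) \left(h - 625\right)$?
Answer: $- \frac{891374}{23357} + 577 i \sqrt{33083} \approx -38.163 + 1.0495 \cdot 10^{5} i$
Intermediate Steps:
$c{\left(h \right)} = 2 h \left(-625 + h\right)$
$W{\left(T \right)} = -9 + \frac{T}{2}$
$n{\left(a \right)} = \frac{1}{577}$
$\frac{\sqrt{-204421 + 171338}}{n{\left(W{\left(6 \right)} \right)}} + \frac{c{\left(-682 \right)}}{-46714} = \sqrt{-204421 + 171338} \frac{1}{\frac{1}{577}} + \frac{2 \left(-682\right) \left(-625 - 682\right)}{-46714} = \sqrt{-33083} \cdot 577 + 2 \left(-682\right) \left(-1307\right) \left(- \frac{1}{46714}\right) = i \sqrt{33083} \cdot 577 + 1782748 \left(- \frac{1}{46714}\right) = 577 i \sqrt{33083} - \frac{891374}{23357} = - \frac{891374}{23357} + 577 i \sqrt{33083}$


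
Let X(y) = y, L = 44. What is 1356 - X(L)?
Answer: 1312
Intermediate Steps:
1356 - X(L) = 1356 - 1*44 = 1356 - 44 = 1312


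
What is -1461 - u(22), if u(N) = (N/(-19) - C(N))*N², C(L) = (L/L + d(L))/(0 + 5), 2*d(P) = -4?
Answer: -94751/95 ≈ -997.38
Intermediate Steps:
d(P) = -2 (d(P) = (½)*(-4) = -2)
C(L) = -⅕ (C(L) = (L/L - 2)/(0 + 5) = (1 - 2)/5 = -1*⅕ = -⅕)
u(N) = N²*(⅕ - N/19) (u(N) = (N/(-19) - 1*(-⅕))*N² = (N*(-1/19) + ⅕)*N² = (-N/19 + ⅕)*N² = (⅕ - N/19)*N² = N²*(⅕ - N/19))
-1461 - u(22) = -1461 - 22²*(19 - 5*22)/95 = -1461 - 484*(19 - 110)/95 = -1461 - 484*(-91)/95 = -1461 - 1*(-44044/95) = -1461 + 44044/95 = -94751/95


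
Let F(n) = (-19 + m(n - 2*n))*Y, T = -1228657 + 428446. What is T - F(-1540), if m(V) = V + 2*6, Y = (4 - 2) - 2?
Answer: -800211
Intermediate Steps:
T = -800211
Y = 0 (Y = 2 - 2 = 0)
m(V) = 12 + V (m(V) = V + 12 = 12 + V)
F(n) = 0 (F(n) = (-19 + (12 + (n - 2*n)))*0 = (-19 + (12 - n))*0 = (-7 - n)*0 = 0)
T - F(-1540) = -800211 - 1*0 = -800211 + 0 = -800211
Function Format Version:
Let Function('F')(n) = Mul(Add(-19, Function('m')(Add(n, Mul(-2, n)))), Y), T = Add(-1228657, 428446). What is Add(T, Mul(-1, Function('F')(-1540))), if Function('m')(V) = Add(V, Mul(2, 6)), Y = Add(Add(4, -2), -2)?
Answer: -800211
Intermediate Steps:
T = -800211
Y = 0 (Y = Add(2, -2) = 0)
Function('m')(V) = Add(12, V) (Function('m')(V) = Add(V, 12) = Add(12, V))
Function('F')(n) = 0 (Function('F')(n) = Mul(Add(-19, Add(12, Add(n, Mul(-2, n)))), 0) = Mul(Add(-19, Add(12, Mul(-1, n))), 0) = Mul(Add(-7, Mul(-1, n)), 0) = 0)
Add(T, Mul(-1, Function('F')(-1540))) = Add(-800211, Mul(-1, 0)) = Add(-800211, 0) = -800211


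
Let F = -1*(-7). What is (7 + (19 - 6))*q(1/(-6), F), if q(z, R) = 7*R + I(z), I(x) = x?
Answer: 2930/3 ≈ 976.67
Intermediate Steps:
F = 7
q(z, R) = z + 7*R (q(z, R) = 7*R + z = z + 7*R)
(7 + (19 - 6))*q(1/(-6), F) = (7 + (19 - 6))*(1/(-6) + 7*7) = (7 + 13)*(1*(-⅙) + 49) = 20*(-⅙ + 49) = 20*(293/6) = 2930/3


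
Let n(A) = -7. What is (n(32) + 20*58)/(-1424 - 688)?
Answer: -1153/2112 ≈ -0.54593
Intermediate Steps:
(n(32) + 20*58)/(-1424 - 688) = (-7 + 20*58)/(-1424 - 688) = (-7 + 1160)/(-2112) = 1153*(-1/2112) = -1153/2112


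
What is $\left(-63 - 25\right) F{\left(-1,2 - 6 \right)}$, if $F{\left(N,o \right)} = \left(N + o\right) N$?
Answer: $-440$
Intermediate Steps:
$F{\left(N,o \right)} = N \left(N + o\right)$
$\left(-63 - 25\right) F{\left(-1,2 - 6 \right)} = \left(-63 - 25\right) \left(- (-1 + \left(2 - 6\right))\right) = - 88 \left(- (-1 - 4)\right) = - 88 \left(\left(-1\right) \left(-5\right)\right) = \left(-88\right) 5 = -440$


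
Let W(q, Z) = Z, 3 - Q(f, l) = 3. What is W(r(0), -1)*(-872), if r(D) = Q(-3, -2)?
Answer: 872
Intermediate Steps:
Q(f, l) = 0 (Q(f, l) = 3 - 1*3 = 3 - 3 = 0)
r(D) = 0
W(r(0), -1)*(-872) = -1*(-872) = 872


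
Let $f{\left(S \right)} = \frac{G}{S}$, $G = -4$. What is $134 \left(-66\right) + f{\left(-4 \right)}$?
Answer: $-8843$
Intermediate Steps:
$f{\left(S \right)} = - \frac{4}{S}$
$134 \left(-66\right) + f{\left(-4 \right)} = 134 \left(-66\right) - \frac{4}{-4} = -8844 - -1 = -8844 + 1 = -8843$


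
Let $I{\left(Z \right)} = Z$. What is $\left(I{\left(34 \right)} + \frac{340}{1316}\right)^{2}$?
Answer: $\frac{127035441}{108241} \approx 1173.6$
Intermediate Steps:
$\left(I{\left(34 \right)} + \frac{340}{1316}\right)^{2} = \left(34 + \frac{340}{1316}\right)^{2} = \left(34 + 340 \cdot \frac{1}{1316}\right)^{2} = \left(34 + \frac{85}{329}\right)^{2} = \left(\frac{11271}{329}\right)^{2} = \frac{127035441}{108241}$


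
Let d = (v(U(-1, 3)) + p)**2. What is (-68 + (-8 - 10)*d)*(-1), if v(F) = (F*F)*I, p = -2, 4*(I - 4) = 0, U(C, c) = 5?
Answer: 172940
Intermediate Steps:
I = 4 (I = 4 + (1/4)*0 = 4 + 0 = 4)
v(F) = 4*F**2 (v(F) = (F*F)*4 = F**2*4 = 4*F**2)
d = 9604 (d = (4*5**2 - 2)**2 = (4*25 - 2)**2 = (100 - 2)**2 = 98**2 = 9604)
(-68 + (-8 - 10)*d)*(-1) = (-68 + (-8 - 10)*9604)*(-1) = (-68 - 18*9604)*(-1) = (-68 - 172872)*(-1) = -172940*(-1) = 172940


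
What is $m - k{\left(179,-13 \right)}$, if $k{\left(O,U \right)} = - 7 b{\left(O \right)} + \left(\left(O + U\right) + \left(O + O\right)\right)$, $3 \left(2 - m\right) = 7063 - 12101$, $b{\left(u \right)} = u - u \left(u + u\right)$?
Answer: $- \frac{1338491}{3} \approx -4.4616 \cdot 10^{5}$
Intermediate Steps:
$b{\left(u \right)} = u - 2 u^{2}$ ($b{\left(u \right)} = u - u 2 u = u - 2 u^{2}$)
$m = \frac{5044}{3}$ ($m = 2 - \frac{7063 - 12101}{3} = 2 - - \frac{5038}{3} = 2 + \frac{5038}{3} = \frac{5044}{3} \approx 1681.3$)
$k{\left(O,U \right)} = U + 3 O - 7 O \left(1 - 2 O\right)$ ($k{\left(O,U \right)} = - 7 O \left(1 - 2 O\right) + \left(\left(O + U\right) + \left(O + O\right)\right) = - 7 O \left(1 - 2 O\right) + \left(\left(O + U\right) + 2 O\right) = - 7 O \left(1 - 2 O\right) + \left(U + 3 O\right) = U + 3 O - 7 O \left(1 - 2 O\right)$)
$m - k{\left(179,-13 \right)} = \frac{5044}{3} - \left(-13 - 716 + 14 \cdot 179^{2}\right) = \frac{5044}{3} - \left(-13 - 716 + 14 \cdot 32041\right) = \frac{5044}{3} - \left(-13 - 716 + 448574\right) = \frac{5044}{3} - 447845 = - \frac{1338491}{3}$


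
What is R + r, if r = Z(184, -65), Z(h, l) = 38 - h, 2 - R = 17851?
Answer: -17995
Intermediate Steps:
R = -17849 (R = 2 - 1*17851 = 2 - 17851 = -17849)
r = -146 (r = 38 - 1*184 = 38 - 184 = -146)
R + r = -17849 - 146 = -17995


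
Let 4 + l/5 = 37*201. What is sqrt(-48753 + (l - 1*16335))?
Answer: I*sqrt(27923) ≈ 167.1*I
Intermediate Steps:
l = 37165 (l = -20 + 5*(37*201) = -20 + 5*7437 = -20 + 37185 = 37165)
sqrt(-48753 + (l - 1*16335)) = sqrt(-48753 + (37165 - 1*16335)) = sqrt(-48753 + (37165 - 16335)) = sqrt(-48753 + 20830) = sqrt(-27923) = I*sqrt(27923)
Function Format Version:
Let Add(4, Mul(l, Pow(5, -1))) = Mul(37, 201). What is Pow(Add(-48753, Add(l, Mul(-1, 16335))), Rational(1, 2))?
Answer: Mul(I, Pow(27923, Rational(1, 2))) ≈ Mul(167.10, I)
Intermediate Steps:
l = 37165 (l = Add(-20, Mul(5, Mul(37, 201))) = Add(-20, Mul(5, 7437)) = Add(-20, 37185) = 37165)
Pow(Add(-48753, Add(l, Mul(-1, 16335))), Rational(1, 2)) = Pow(Add(-48753, Add(37165, Mul(-1, 16335))), Rational(1, 2)) = Pow(Add(-48753, Add(37165, -16335)), Rational(1, 2)) = Pow(Add(-48753, 20830), Rational(1, 2)) = Pow(-27923, Rational(1, 2)) = Mul(I, Pow(27923, Rational(1, 2)))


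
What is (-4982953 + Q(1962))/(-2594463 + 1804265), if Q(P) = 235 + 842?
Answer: 2490938/395099 ≈ 6.3046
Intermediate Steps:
Q(P) = 1077
(-4982953 + Q(1962))/(-2594463 + 1804265) = (-4982953 + 1077)/(-2594463 + 1804265) = -4981876/(-790198) = -4981876*(-1/790198) = 2490938/395099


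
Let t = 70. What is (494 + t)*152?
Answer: 85728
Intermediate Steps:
(494 + t)*152 = (494 + 70)*152 = 564*152 = 85728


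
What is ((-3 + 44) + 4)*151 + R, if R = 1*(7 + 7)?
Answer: 6809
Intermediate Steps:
R = 14 (R = 1*14 = 14)
((-3 + 44) + 4)*151 + R = ((-3 + 44) + 4)*151 + 14 = (41 + 4)*151 + 14 = 45*151 + 14 = 6795 + 14 = 6809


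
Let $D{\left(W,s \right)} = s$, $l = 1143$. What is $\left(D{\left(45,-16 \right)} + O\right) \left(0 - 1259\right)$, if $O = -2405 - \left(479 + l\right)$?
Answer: $5090137$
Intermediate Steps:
$O = -4027$ ($O = -2405 - \left(479 + 1143\right) = -2405 - 1622 = -4027$)
$\left(D{\left(45,-16 \right)} + O\right) \left(0 - 1259\right) = \left(-16 - 4027\right) \left(0 - 1259\right) = \left(-4043\right) \left(-1259\right) = 5090137$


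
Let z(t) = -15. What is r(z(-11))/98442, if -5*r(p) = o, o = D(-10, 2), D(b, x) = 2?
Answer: -1/246105 ≈ -4.0633e-6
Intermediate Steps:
o = 2
r(p) = -⅖ (r(p) = -⅕*2 = -⅖)
r(z(-11))/98442 = -⅖/98442 = -⅖*1/98442 = -1/246105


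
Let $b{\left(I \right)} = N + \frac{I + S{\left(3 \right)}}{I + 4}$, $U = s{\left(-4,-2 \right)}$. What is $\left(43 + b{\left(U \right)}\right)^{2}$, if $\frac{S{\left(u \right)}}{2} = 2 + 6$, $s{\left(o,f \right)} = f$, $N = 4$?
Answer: $2916$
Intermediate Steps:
$S{\left(u \right)} = 16$ ($S{\left(u \right)} = 2 \left(2 + 6\right) = 2 \cdot 8 = 16$)
$U = -2$
$b{\left(I \right)} = 4 + \frac{16 + I}{4 + I}$ ($b{\left(I \right)} = 4 + \frac{I + 16}{I + 4} = 4 + \frac{16 + I}{4 + I}$)
$\left(43 + b{\left(U \right)}\right)^{2} = \left(43 + \frac{32 + 5 \left(-2\right)}{4 - 2}\right)^{2} = \left(43 + \frac{32 - 10}{2}\right)^{2} = \left(43 + \frac{1}{2} \cdot 22\right)^{2} = \left(43 + 11\right)^{2} = 54^{2} = 2916$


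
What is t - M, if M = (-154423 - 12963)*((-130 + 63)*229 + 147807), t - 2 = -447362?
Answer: 22172171744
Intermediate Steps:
t = -447360 (t = 2 - 447362 = -447360)
M = -22172619104 (M = -167386*(-67*229 + 147807) = -167386*(-15343 + 147807) = -167386*132464 = -22172619104)
t - M = -447360 - 1*(-22172619104) = -447360 + 22172619104 = 22172171744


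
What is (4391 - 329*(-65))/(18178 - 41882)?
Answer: -3222/2963 ≈ -1.0874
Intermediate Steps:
(4391 - 329*(-65))/(18178 - 41882) = (4391 + 21385)/(-23704) = 25776*(-1/23704) = -3222/2963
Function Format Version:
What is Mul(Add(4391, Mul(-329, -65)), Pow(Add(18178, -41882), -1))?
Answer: Rational(-3222, 2963) ≈ -1.0874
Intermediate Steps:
Mul(Add(4391, Mul(-329, -65)), Pow(Add(18178, -41882), -1)) = Mul(Add(4391, 21385), Pow(-23704, -1)) = Mul(25776, Rational(-1, 23704)) = Rational(-3222, 2963)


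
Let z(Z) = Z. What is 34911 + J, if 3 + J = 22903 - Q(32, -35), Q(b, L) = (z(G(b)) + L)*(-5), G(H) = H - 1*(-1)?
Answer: 57801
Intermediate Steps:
G(H) = 1 + H (G(H) = H + 1 = 1 + H)
Q(b, L) = -5 - 5*L - 5*b (Q(b, L) = ((1 + b) + L)*(-5) = (1 + L + b)*(-5) = -5 - 5*L - 5*b)
J = 22890 (J = -3 + (22903 - (-5 - 5*(-35) - 5*32)) = -3 + (22903 - (-5 + 175 - 160)) = -3 + (22903 - 1*10) = -3 + (22903 - 10) = -3 + 22893 = 22890)
34911 + J = 34911 + 22890 = 57801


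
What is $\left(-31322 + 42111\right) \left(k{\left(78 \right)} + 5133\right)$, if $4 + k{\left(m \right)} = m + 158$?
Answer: $57882985$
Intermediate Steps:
$k{\left(m \right)} = 154 + m$ ($k{\left(m \right)} = -4 + \left(m + 158\right) = -4 + \left(158 + m\right) = 154 + m$)
$\left(-31322 + 42111\right) \left(k{\left(78 \right)} + 5133\right) = \left(-31322 + 42111\right) \left(\left(154 + 78\right) + 5133\right) = 10789 \left(232 + 5133\right) = 10789 \cdot 5365 = 57882985$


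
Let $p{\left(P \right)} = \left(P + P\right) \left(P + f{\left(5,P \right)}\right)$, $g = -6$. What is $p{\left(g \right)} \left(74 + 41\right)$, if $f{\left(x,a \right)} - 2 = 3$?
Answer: $1380$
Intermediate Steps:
$f{\left(x,a \right)} = 5$ ($f{\left(x,a \right)} = 2 + 3 = 5$)
$p{\left(P \right)} = 2 P \left(5 + P\right)$ ($p{\left(P \right)} = \left(P + P\right) \left(P + 5\right) = 2 P \left(5 + P\right)$)
$p{\left(g \right)} \left(74 + 41\right) = 2 \left(-6\right) \left(5 - 6\right) \left(74 + 41\right) = 2 \left(-6\right) \left(-1\right) 115 = 12 \cdot 115 = 1380$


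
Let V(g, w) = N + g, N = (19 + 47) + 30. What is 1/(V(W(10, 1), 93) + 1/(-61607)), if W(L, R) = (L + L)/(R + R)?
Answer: 61607/6530341 ≈ 0.0094340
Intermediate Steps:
W(L, R) = L/R (W(L, R) = (2*L)/((2*R)) = (2*L)*(1/(2*R)) = L/R)
N = 96 (N = 66 + 30 = 96)
V(g, w) = 96 + g
1/(V(W(10, 1), 93) + 1/(-61607)) = 1/((96 + 10/1) + 1/(-61607)) = 1/((96 + 10*1) - 1/61607) = 1/((96 + 10) - 1/61607) = 1/(106 - 1/61607) = 1/(6530341/61607) = 61607/6530341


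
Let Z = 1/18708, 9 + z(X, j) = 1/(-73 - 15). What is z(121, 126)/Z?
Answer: -3708861/22 ≈ -1.6858e+5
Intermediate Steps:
z(X, j) = -793/88 (z(X, j) = -9 + 1/(-73 - 15) = -9 + 1/(-88) = -9 - 1/88 = -793/88)
Z = 1/18708 ≈ 5.3453e-5
z(121, 126)/Z = -793/(88*1/18708) = -793/88*18708 = -3708861/22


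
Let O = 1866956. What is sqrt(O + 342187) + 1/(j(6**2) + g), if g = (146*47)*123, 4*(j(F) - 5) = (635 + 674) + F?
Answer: 4/3377469 + sqrt(2209143) ≈ 1486.3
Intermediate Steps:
j(F) = 1329/4 + F/4 (j(F) = 5 + ((635 + 674) + F)/4 = 5 + (1309 + F)/4 = 5 + (1309/4 + F/4) = 1329/4 + F/4)
g = 844026 (g = 6862*123 = 844026)
sqrt(O + 342187) + 1/(j(6**2) + g) = sqrt(1866956 + 342187) + 1/((1329/4 + (1/4)*6**2) + 844026) = sqrt(2209143) + 1/((1329/4 + (1/4)*36) + 844026) = sqrt(2209143) + 1/((1329/4 + 9) + 844026) = sqrt(2209143) + 1/(1365/4 + 844026) = sqrt(2209143) + 1/(3377469/4) = sqrt(2209143) + 4/3377469 = 4/3377469 + sqrt(2209143)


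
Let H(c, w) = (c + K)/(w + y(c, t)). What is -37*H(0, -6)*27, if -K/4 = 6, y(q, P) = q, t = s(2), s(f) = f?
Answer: -3996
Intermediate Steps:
t = 2
K = -24 (K = -4*6 = -24)
H(c, w) = (-24 + c)/(c + w) (H(c, w) = (c - 24)/(w + c) = (-24 + c)/(c + w))
-37*H(0, -6)*27 = -37*(-24 + 0)/(0 - 6)*27 = -37*(-24)/(-6)*27 = -(-37)*(-24)/6*27 = -37*4*27 = -148*27 = -3996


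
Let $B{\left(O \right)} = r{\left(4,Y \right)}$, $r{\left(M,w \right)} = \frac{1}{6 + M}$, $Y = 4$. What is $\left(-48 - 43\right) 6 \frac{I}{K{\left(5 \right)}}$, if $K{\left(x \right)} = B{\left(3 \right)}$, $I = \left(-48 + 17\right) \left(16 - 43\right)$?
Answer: $-4570020$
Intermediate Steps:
$I = 837$ ($I = \left(-31\right) \left(-27\right) = 837$)
$B{\left(O \right)} = \frac{1}{10}$ ($B{\left(O \right)} = \frac{1}{6 + 4} = \frac{1}{10}$)
$K{\left(x \right)} = \frac{1}{10}$
$\left(-48 - 43\right) 6 \frac{I}{K{\left(5 \right)}} = \left(-48 - 43\right) 6 \cdot 837 \frac{1}{\frac{1}{10}} = \left(-91\right) 6 \cdot 837 \cdot 10 = \left(-546\right) 8370 = -4570020$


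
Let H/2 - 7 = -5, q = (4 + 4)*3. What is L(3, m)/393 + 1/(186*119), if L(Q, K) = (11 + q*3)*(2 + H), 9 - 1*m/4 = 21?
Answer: 3674375/2899554 ≈ 1.2672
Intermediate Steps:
m = -48 (m = 36 - 4*21 = 36 - 84 = -48)
q = 24 (q = 8*3 = 24)
H = 4 (H = 14 + 2*(-5) = 14 - 10 = 4)
L(Q, K) = 498 (L(Q, K) = (11 + 24*3)*(2 + 4) = (11 + 72)*6 = 83*6 = 498)
L(3, m)/393 + 1/(186*119) = 498/393 + 1/(186*119) = 498*(1/393) + (1/186)*(1/119) = 166/131 + 1/22134 = 3674375/2899554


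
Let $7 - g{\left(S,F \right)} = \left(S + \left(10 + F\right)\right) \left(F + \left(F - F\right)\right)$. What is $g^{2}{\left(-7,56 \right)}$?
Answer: $10870209$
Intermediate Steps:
$g{\left(S,F \right)} = 7 - F \left(10 + F + S\right)$ ($g{\left(S,F \right)} = 7 - \left(S + \left(10 + F\right)\right) \left(F + \left(F - F\right)\right) = 7 - \left(10 + F + S\right) \left(F + 0\right) = 7 - \left(10 + F + S\right) F = 7 - F \left(10 + F + S\right)$)
$g^{2}{\left(-7,56 \right)} = \left(7 - 56^{2} - 560 - 56 \left(-7\right)\right)^{2} = \left(7 - 3136 - 560 + 392\right)^{2} = \left(-3297\right)^{2} = 10870209$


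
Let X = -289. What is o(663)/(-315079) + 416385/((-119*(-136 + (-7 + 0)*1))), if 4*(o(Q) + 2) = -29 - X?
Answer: 131193097344/5361699343 ≈ 24.469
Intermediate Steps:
o(Q) = 63 (o(Q) = -2 + (-29 - 1*(-289))/4 = -2 + (-29 + 289)/4 = -2 + (¼)*260 = -2 + 65 = 63)
o(663)/(-315079) + 416385/((-119*(-136 + (-7 + 0)*1))) = 63/(-315079) + 416385/((-119*(-136 + (-7 + 0)*1))) = 63*(-1/315079) + 416385/((-119*(-136 - 7*1))) = -63/315079 + 416385/((-119*(-136 - 7))) = -63/315079 + 416385/((-119*(-143))) = -63/315079 + 416385/17017 = 131193097344/5361699343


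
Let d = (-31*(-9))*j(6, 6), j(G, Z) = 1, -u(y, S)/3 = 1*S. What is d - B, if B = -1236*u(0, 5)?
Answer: -18261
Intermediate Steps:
u(y, S) = -3*S
d = 279 (d = -31*(-9)*1 = 279*1 = 279)
B = 18540 (B = -(-3708)*5 = -1236*(-15) = 18540)
d - B = 279 - 1*18540 = 279 - 18540 = -18261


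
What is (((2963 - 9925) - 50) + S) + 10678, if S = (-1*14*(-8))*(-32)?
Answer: 82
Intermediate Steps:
S = -3584 (S = -14*(-8)*(-32) = 112*(-32) = -3584)
(((2963 - 9925) - 50) + S) + 10678 = (((2963 - 9925) - 50) - 3584) + 10678 = ((-6962 - 50) - 3584) + 10678 = (-7012 - 3584) + 10678 = -10596 + 10678 = 82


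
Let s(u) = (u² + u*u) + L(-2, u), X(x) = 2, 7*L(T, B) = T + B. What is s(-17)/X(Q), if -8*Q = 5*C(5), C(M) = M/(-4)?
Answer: 4027/14 ≈ 287.64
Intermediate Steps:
L(T, B) = B/7 + T/7 (L(T, B) = (T + B)/7 = (B + T)/7 = B/7 + T/7)
C(M) = -M/4 (C(M) = M*(-¼) = -M/4)
Q = 25/32 (Q = -5*(-¼*5)/8 = -5*(-5)/(8*4) = -⅛*(-25/4) = 25/32 ≈ 0.78125)
s(u) = -2/7 + 2*u² + u/7 (s(u) = (u² + u*u) + (u/7 + (⅐)*(-2)) = (u² + u²) + (u/7 - 2/7) = 2*u² + (-2/7 + u/7) = -2/7 + 2*u² + u/7)
s(-17)/X(Q) = (-2/7 + 2*(-17)² + (⅐)*(-17))/2 = (-2/7 + 2*289 - 17/7)*(½) = (-2/7 + 578 - 17/7)*(½) = (4027/7)*(½) = 4027/14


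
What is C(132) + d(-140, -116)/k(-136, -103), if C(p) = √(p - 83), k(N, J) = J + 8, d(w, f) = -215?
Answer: 176/19 ≈ 9.2632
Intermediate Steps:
k(N, J) = 8 + J
C(p) = √(-83 + p)
C(132) + d(-140, -116)/k(-136, -103) = √(-83 + 132) - 215/(8 - 103) = √49 - 215/(-95) = 7 - 215*(-1/95) = 7 + 43/19 = 176/19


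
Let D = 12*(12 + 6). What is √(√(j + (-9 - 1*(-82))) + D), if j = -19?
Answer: √(216 + 3*√6) ≈ 14.945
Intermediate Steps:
D = 216 (D = 12*18 = 216)
√(√(j + (-9 - 1*(-82))) + D) = √(√(-19 + (-9 - 1*(-82))) + 216) = √(√(-19 + (-9 + 82)) + 216) = √(√(-19 + 73) + 216) = √(√54 + 216) = √(3*√6 + 216) = √(216 + 3*√6)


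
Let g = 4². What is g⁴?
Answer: 65536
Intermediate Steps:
g = 16
g⁴ = 16⁴ = 65536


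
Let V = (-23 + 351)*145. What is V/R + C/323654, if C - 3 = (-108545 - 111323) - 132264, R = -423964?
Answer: -41170750899/34304411114 ≈ -1.2002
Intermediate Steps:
V = 47560 (V = 328*145 = 47560)
C = -352129 (C = 3 + ((-108545 - 111323) - 132264) = 3 + (-219868 - 132264) = 3 - 352132 = -352129)
V/R + C/323654 = 47560/(-423964) - 352129/323654 = 47560*(-1/423964) - 352129*1/323654 = -11890/105991 - 352129/323654 = -41170750899/34304411114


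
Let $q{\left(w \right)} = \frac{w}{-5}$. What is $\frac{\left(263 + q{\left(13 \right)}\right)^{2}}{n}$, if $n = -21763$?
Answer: $- \frac{242172}{77725} \approx -3.1158$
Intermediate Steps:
$q{\left(w \right)} = - \frac{w}{5}$ ($q{\left(w \right)} = w \left(- \frac{1}{5}\right) = - \frac{w}{5}$)
$\frac{\left(263 + q{\left(13 \right)}\right)^{2}}{n} = \frac{\left(263 - \frac{13}{5}\right)^{2}}{-21763} = \left(263 - \frac{13}{5}\right)^{2} \left(- \frac{1}{21763}\right) = \left(\frac{1302}{5}\right)^{2} \left(- \frac{1}{21763}\right) = \frac{1695204}{25} \left(- \frac{1}{21763}\right) = - \frac{242172}{77725}$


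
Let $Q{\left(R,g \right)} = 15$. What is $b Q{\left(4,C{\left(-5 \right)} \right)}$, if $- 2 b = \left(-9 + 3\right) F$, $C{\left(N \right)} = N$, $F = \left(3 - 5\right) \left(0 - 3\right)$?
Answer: $270$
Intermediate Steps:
$F = 6$ ($F = \left(-2\right) \left(-3\right) = 6$)
$b = 18$ ($b = - \frac{\left(-9 + 3\right) 6}{2} = - \frac{\left(-6\right) 6}{2} = \left(- \frac{1}{2}\right) \left(-36\right) = 18$)
$b Q{\left(4,C{\left(-5 \right)} \right)} = 18 \cdot 15 = 270$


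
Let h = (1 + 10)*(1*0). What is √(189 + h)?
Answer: 3*√21 ≈ 13.748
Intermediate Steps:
h = 0 (h = 11*0 = 0)
√(189 + h) = √(189 + 0) = √189 = 3*√21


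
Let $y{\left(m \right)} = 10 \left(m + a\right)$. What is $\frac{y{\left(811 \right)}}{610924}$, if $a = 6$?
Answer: $\frac{4085}{305462} \approx 0.013373$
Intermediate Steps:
$y{\left(m \right)} = 60 + 10 m$ ($y{\left(m \right)} = 10 \left(m + 6\right) = 10 \left(6 + m\right) = 60 + 10 m$)
$\frac{y{\left(811 \right)}}{610924} = \frac{60 + 10 \cdot 811}{610924} = \left(60 + 8110\right) \frac{1}{610924} = 8170 \cdot \frac{1}{610924} = \frac{4085}{305462}$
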